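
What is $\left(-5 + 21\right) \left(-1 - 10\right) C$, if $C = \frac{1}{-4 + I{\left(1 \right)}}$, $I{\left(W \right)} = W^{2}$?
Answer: $\frac{176}{3} \approx 58.667$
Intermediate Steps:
$C = - \frac{1}{3}$ ($C = \frac{1}{-4 + 1^{2}} = \frac{1}{-4 + 1} = \frac{1}{-3} = - \frac{1}{3} \approx -0.33333$)
$\left(-5 + 21\right) \left(-1 - 10\right) C = \left(-5 + 21\right) \left(-1 - 10\right) \left(- \frac{1}{3}\right) = 16 \left(-11\right) \left(- \frac{1}{3}\right) = \left(-176\right) \left(- \frac{1}{3}\right) = \frac{176}{3}$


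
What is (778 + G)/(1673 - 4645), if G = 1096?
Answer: -937/1486 ≈ -0.63055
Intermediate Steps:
(778 + G)/(1673 - 4645) = (778 + 1096)/(1673 - 4645) = 1874/(-2972) = 1874*(-1/2972) = -937/1486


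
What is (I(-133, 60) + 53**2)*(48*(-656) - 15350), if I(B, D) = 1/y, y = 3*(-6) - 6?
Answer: -1578791885/12 ≈ -1.3157e+8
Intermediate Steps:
y = -24 (y = -18 - 6 = -24)
I(B, D) = -1/24 (I(B, D) = 1/(-24) = -1/24)
(I(-133, 60) + 53**2)*(48*(-656) - 15350) = (-1/24 + 53**2)*(48*(-656) - 15350) = (-1/24 + 2809)*(-31488 - 15350) = (67415/24)*(-46838) = -1578791885/12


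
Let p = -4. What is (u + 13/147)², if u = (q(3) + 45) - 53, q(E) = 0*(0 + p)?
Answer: 1352569/21609 ≈ 62.593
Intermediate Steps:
q(E) = 0 (q(E) = 0*(0 - 4) = 0*(-4) = 0)
u = -8 (u = (0 + 45) - 53 = 45 - 53 = -8)
(u + 13/147)² = (-8 + 13/147)² = (-1163/147)² = 1352569/21609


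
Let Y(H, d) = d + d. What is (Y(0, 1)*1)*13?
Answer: 26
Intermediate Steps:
Y(H, d) = 2*d
(Y(0, 1)*1)*13 = ((2*1)*1)*13 = (2*1)*13 = 2*13 = 26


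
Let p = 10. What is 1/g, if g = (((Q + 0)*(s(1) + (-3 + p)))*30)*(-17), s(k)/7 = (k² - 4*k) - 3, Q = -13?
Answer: -1/232050 ≈ -4.3094e-6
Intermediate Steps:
s(k) = -21 - 28*k + 7*k² (s(k) = 7*((k² - 4*k) - 3) = 7*(-3 + k² - 4*k) = -21 - 28*k + 7*k²)
g = -232050 (g = (((-13 + 0)*((-21 - 28*1 + 7*1²) + (-3 + 10)))*30)*(-17) = (-13*((-21 - 28 + 7*1) + 7)*30)*(-17) = (-13*((-21 - 28 + 7) + 7)*30)*(-17) = (-13*(-42 + 7)*30)*(-17) = (-13*(-35)*30)*(-17) = (455*30)*(-17) = 13650*(-17) = -232050)
1/g = 1/(-232050) = -1/232050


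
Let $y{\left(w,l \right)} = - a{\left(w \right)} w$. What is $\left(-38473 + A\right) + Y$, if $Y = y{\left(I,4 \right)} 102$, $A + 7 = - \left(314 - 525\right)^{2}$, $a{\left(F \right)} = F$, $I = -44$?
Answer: $-280473$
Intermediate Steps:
$y{\left(w,l \right)} = - w^{2}$ ($y{\left(w,l \right)} = - w w = - w^{2}$)
$A = -44528$ ($A = -7 - \left(314 - 525\right)^{2} = -7 - \left(-211\right)^{2} = -7 - 44521 = -44528$)
$Y = -197472$ ($Y = - \left(-44\right)^{2} \cdot 102 = \left(-1\right) 1936 \cdot 102 = \left(-1936\right) 102 = -197472$)
$\left(-38473 + A\right) + Y = \left(-38473 - 44528\right) - 197472 = -83001 - 197472 = -280473$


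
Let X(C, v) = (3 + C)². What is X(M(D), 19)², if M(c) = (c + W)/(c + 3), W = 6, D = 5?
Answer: 1500625/4096 ≈ 366.36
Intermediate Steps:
M(c) = (6 + c)/(3 + c) (M(c) = (c + 6)/(c + 3) = (6 + c)/(3 + c))
X(M(D), 19)² = ((3 + (6 + 5)/(3 + 5))²)² = ((3 + 11/8)²)² = ((35/8)²)² = (1225/64)² = 1500625/4096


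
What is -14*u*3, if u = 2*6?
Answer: -504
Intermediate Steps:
u = 12
-14*u*3 = -14*12*3 = -168*3 = -504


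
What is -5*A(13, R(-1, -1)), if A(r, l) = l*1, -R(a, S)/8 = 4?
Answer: 160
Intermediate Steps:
R(a, S) = -32 (R(a, S) = -8*4 = -32)
A(r, l) = l
-5*A(13, R(-1, -1)) = -5*(-32) = 160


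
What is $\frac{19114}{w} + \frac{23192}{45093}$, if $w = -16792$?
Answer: $- \frac{236233769}{378600828} \approx -0.62397$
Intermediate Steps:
$\frac{19114}{w} + \frac{23192}{45093} = \frac{19114}{-16792} + \frac{23192}{45093} = 19114 \left(- \frac{1}{16792}\right) + 23192 \cdot \frac{1}{45093} = - \frac{9557}{8396} + \frac{23192}{45093} = - \frac{236233769}{378600828}$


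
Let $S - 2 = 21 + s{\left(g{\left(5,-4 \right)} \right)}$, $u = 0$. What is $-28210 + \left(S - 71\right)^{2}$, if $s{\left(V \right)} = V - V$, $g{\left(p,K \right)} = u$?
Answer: $-25906$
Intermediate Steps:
$g{\left(p,K \right)} = 0$
$s{\left(V \right)} = 0$
$S = 23$ ($S = 2 + \left(21 + 0\right) = 2 + 21 = 23$)
$-28210 + \left(S - 71\right)^{2} = -28210 + \left(23 - 71\right)^{2} = -28210 + \left(-48\right)^{2} = -28210 + 2304 = -25906$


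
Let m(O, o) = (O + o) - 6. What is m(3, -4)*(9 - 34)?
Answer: 175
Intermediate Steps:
m(O, o) = -6 + O + o
m(3, -4)*(9 - 34) = (-6 + 3 - 4)*(9 - 34) = -7*(-25) = 175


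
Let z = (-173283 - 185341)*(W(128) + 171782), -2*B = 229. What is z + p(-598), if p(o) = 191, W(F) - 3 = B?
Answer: -61565161201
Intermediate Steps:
B = -229/2 (B = -½*229 = -229/2 ≈ -114.50)
W(F) = -223/2 (W(F) = 3 - 229/2 = -223/2)
z = -61565161392 (z = (-173283 - 185341)*(-223/2 + 171782) = -358624*343341/2 = -61565161392)
z + p(-598) = -61565161392 + 191 = -61565161201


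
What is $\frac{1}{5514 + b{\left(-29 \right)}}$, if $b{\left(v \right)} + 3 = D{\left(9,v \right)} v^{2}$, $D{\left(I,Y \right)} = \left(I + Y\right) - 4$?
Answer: $- \frac{1}{14673} \approx -6.8152 \cdot 10^{-5}$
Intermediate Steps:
$D{\left(I,Y \right)} = -4 + I + Y$
$b{\left(v \right)} = -3 + v^{2} \left(5 + v\right)$ ($b{\left(v \right)} = -3 + \left(-4 + 9 + v\right) v^{2} = -3 + \left(5 + v\right) v^{2} = -3 + v^{2} \left(5 + v\right)$)
$\frac{1}{5514 + b{\left(-29 \right)}} = \frac{1}{5514 + \left(-3 + \left(-29\right)^{2} \left(5 - 29\right)\right)} = \frac{1}{5514 + \left(-3 + 841 \left(-24\right)\right)} = \frac{1}{5514 - 20187} = \frac{1}{-14673} = - \frac{1}{14673}$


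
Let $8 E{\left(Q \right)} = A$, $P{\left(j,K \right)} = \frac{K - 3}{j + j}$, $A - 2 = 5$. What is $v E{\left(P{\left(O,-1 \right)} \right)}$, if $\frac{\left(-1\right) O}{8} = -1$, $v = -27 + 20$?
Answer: $- \frac{49}{8} \approx -6.125$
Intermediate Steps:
$v = -7$
$A = 7$ ($A = 2 + 5 = 7$)
$O = 8$ ($O = \left(-8\right) \left(-1\right) = 8$)
$P{\left(j,K \right)} = \frac{-3 + K}{2 j}$
$E{\left(Q \right)} = \frac{7}{8}$ ($E{\left(Q \right)} = \frac{1}{8} \cdot 7 = \frac{7}{8}$)
$v E{\left(P{\left(O,-1 \right)} \right)} = \left(-7\right) \frac{7}{8} = - \frac{49}{8}$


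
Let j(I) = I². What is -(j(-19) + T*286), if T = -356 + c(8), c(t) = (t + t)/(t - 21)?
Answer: 101807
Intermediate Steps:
c(t) = 2*t/(-21 + t) (c(t) = (2*t)/(-21 + t) = 2*t/(-21 + t))
T = -4644/13 (T = -356 + 2*8/(-21 + 8) = -356 + 2*8/(-13) = -356 + 2*8*(-1/13) = -356 - 16/13 = -4644/13 ≈ -357.23)
-(j(-19) + T*286) = -((-19)² - 4644/13*286) = -(361 - 102168) = -1*(-101807) = 101807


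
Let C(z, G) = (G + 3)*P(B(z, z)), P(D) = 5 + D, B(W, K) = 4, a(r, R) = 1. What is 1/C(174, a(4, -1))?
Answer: 1/36 ≈ 0.027778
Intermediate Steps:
C(z, G) = 27 + 9*G (C(z, G) = (G + 3)*(5 + 4) = (3 + G)*9 = 27 + 9*G)
1/C(174, a(4, -1)) = 1/(27 + 9*1) = 1/(27 + 9) = 1/36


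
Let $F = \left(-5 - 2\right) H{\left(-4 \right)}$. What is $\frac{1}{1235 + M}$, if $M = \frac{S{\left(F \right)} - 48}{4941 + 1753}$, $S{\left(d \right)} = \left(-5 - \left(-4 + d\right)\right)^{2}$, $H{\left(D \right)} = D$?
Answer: $\frac{6694}{8267883} \approx 0.00080964$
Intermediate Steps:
$F = 28$ ($F = \left(-5 - 2\right) \left(-4\right) = \left(-7\right) \left(-4\right) = 28$)
$S{\left(d \right)} = \left(-1 - d\right)^{2}$
$M = \frac{793}{6694}$ ($M = \frac{\left(1 + 28\right)^{2} - 48}{4941 + 1753} = \frac{29^{2} - 48}{6694} = \left(841 - 48\right) \frac{1}{6694} = 793 \cdot \frac{1}{6694} = \frac{793}{6694} \approx 0.11846$)
$\frac{1}{1235 + M} = \frac{1}{1235 + \frac{793}{6694}} = \frac{1}{\frac{8267883}{6694}} = \frac{6694}{8267883}$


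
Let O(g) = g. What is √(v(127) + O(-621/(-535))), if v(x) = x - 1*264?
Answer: I*√38880590/535 ≈ 11.655*I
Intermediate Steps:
v(x) = -264 + x (v(x) = x - 264 = -264 + x)
√(v(127) + O(-621/(-535))) = √((-264 + 127) - 621/(-535)) = √(-137 - 621*(-1/535)) = √(-137 + 621/535) = √(-72674/535) = I*√38880590/535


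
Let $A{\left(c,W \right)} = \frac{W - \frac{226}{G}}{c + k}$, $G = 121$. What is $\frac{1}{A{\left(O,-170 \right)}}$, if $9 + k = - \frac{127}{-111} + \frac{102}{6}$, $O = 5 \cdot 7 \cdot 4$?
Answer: $- \frac{2003155}{2308356} \approx -0.86778$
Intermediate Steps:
$O = 140$ ($O = 35 \cdot 4 = 140$)
$k = \frac{1015}{111}$ ($k = -9 + \left(- \frac{127}{-111} + \frac{102}{6}\right) = -9 + \left(\left(-127\right) \left(- \frac{1}{111}\right) + 102 \cdot \frac{1}{6}\right) = -9 + \left(\frac{127}{111} + 17\right) = -9 + \frac{2014}{111} = \frac{1015}{111} \approx 9.1441$)
$A{\left(c,W \right)} = \frac{- \frac{226}{121} + W}{\frac{1015}{111} + c}$ ($A{\left(c,W \right)} = \frac{W - \frac{226}{121}}{c + \frac{1015}{111}} = \frac{W - \frac{226}{121}}{\frac{1015}{111} + c} = \frac{- \frac{226}{121} + W}{\frac{1015}{111} + c}$)
$\frac{1}{A{\left(O,-170 \right)}} = \frac{1}{\frac{111}{121} \frac{1}{1015 + 111 \cdot 140} \left(-226 + 121 \left(-170\right)\right)} = \frac{1}{\frac{111}{121} \frac{1}{1015 + 15540} \left(-226 - 20570\right)} = \frac{1}{\frac{111}{121} \cdot \frac{1}{16555} \left(-20796\right)} = \frac{1}{- \frac{2308356}{2003155}} = - \frac{2003155}{2308356}$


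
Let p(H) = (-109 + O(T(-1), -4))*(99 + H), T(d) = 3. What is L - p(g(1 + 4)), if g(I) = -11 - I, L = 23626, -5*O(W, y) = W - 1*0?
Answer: 163614/5 ≈ 32723.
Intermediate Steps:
O(W, y) = -W/5 (O(W, y) = -(W - 1*0)/5 = -(W + 0)/5 = -W/5)
p(H) = -54252/5 - 548*H/5 (p(H) = (-109 - ⅕*3)*(99 + H) = (-109 - ⅗)*(99 + H) = -548*(99 + H)/5 = -54252/5 - 548*H/5)
L - p(g(1 + 4)) = 23626 - (-54252/5 - 548*(-11 - (1 + 4))/5) = 23626 - (-54252/5 - 548*(-11 - 1*5)/5) = 23626 - (-54252/5 - 548*(-11 - 5)/5) = 23626 - (-54252/5 - 548/5*(-16)) = 23626 - (-54252/5 + 8768/5) = 23626 - 1*(-45484/5) = 23626 + 45484/5 = 163614/5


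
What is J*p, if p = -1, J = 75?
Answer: -75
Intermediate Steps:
J*p = 75*(-1) = -75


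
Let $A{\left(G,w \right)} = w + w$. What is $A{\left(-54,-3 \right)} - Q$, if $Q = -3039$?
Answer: $3033$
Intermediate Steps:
$A{\left(G,w \right)} = 2 w$
$A{\left(-54,-3 \right)} - Q = 2 \left(-3\right) - -3039 = -6 + 3039 = 3033$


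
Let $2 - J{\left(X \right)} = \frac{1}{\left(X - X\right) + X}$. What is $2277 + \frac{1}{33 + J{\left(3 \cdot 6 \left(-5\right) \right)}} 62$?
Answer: $\frac{7180407}{3151} \approx 2278.8$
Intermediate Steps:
$J{\left(X \right)} = 2 - \frac{1}{X}$ ($J{\left(X \right)} = 2 - \frac{1}{\left(X - X\right) + X} = 2 - \frac{1}{0 + X} = 2 - \frac{1}{X}$)
$2277 + \frac{1}{33 + J{\left(3 \cdot 6 \left(-5\right) \right)}} 62 = 2277 + \frac{1}{33 + \left(2 - \frac{1}{3 \cdot 6 \left(-5\right)}\right)} 62 = 2277 + \frac{1}{33 + \left(2 - \frac{1}{18 \left(-5\right)}\right)} 62 = 2277 + \frac{1}{33 + \left(2 - \frac{1}{-90}\right)} 62 = 2277 + \frac{1}{33 + \left(2 - - \frac{1}{90}\right)} 62 = 2277 + \frac{1}{33 + \left(2 + \frac{1}{90}\right)} 62 = 2277 + \frac{1}{33 + \frac{181}{90}} \cdot 62 = 2277 + \frac{1}{\frac{3151}{90}} \cdot 62 = 2277 + \frac{90}{3151} \cdot 62 = 2277 + \frac{5580}{3151} = \frac{7180407}{3151}$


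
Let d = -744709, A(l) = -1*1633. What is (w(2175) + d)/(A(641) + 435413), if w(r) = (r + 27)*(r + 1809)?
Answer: 8028059/433780 ≈ 18.507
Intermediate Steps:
A(l) = -1633
w(r) = (27 + r)*(1809 + r)
(w(2175) + d)/(A(641) + 435413) = ((48843 + 2175**2 + 1836*2175) - 744709)/(-1633 + 435413) = ((48843 + 4730625 + 3993300) - 744709)/433780 = (8772768 - 744709)*(1/433780) = 8028059*(1/433780) = 8028059/433780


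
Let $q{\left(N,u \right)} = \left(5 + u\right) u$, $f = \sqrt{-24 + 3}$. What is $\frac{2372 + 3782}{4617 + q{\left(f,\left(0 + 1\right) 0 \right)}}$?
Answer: $\frac{6154}{4617} \approx 1.3329$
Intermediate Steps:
$f = i \sqrt{21}$ ($f = \sqrt{-21} = i \sqrt{21} \approx 4.5826 i$)
$q{\left(N,u \right)} = u \left(5 + u\right)$
$\frac{2372 + 3782}{4617 + q{\left(f,\left(0 + 1\right) 0 \right)}} = \frac{2372 + 3782}{4617 + \left(0 + 1\right) 0 \left(5 + \left(0 + 1\right) 0\right)} = \frac{6154}{4617 + 1 \cdot 0 \left(5 + 1 \cdot 0\right)} = \frac{6154}{4617 + 0 \left(5 + 0\right)} = \frac{6154}{4617 + 0 \cdot 5} = \frac{6154}{4617 + 0} = \frac{6154}{4617}$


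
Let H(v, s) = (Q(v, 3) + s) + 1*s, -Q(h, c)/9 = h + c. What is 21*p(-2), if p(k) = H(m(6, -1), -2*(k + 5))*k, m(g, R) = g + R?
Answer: 3528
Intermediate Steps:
m(g, R) = R + g
Q(h, c) = -9*c - 9*h (Q(h, c) = -9*(h + c) = -9*(c + h) = -9*c - 9*h)
H(v, s) = -27 - 9*v + 2*s (H(v, s) = ((-9*3 - 9*v) + s) + 1*s = ((-27 - 9*v) + s) + s = (-27 + s - 9*v) + s = -27 - 9*v + 2*s)
p(k) = k*(-92 - 4*k) (p(k) = (-27 - 9*(-1 + 6) + 2*(-2*(k + 5)))*k = (-27 - 9*5 + 2*(-2*(5 + k)))*k = (-27 - 45 + 2*(-10 - 2*k))*k = (-27 - 45 + (-20 - 4*k))*k = (-92 - 4*k)*k = k*(-92 - 4*k))
21*p(-2) = 21*(-4*(-2)*(23 - 2)) = 21*(-4*(-2)*21) = 21*168 = 3528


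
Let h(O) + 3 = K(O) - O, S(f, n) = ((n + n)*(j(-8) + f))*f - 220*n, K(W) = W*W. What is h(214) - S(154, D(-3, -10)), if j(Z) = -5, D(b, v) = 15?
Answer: -639501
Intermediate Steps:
K(W) = W²
S(f, n) = -220*n + 2*f*n*(-5 + f) (S(f, n) = ((n + n)*(-5 + f))*f - 220*n = ((2*n)*(-5 + f))*f - 220*n = (2*n*(-5 + f))*f - 220*n = 2*f*n*(-5 + f) - 220*n = -220*n + 2*f*n*(-5 + f))
h(O) = -3 + O² - O (h(O) = -3 + (O² - O) = -3 + O² - O)
h(214) - S(154, D(-3, -10)) = (-3 + 214² - 1*214) - 2*15*(-110 + 154² - 5*154) = (-3 + 45796 - 214) - 2*15*(-110 + 23716 - 770) = 45579 - 2*15*22836 = 45579 - 1*685080 = 45579 - 685080 = -639501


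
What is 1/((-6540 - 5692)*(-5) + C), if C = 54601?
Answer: 1/115761 ≈ 8.6385e-6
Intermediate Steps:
1/((-6540 - 5692)*(-5) + C) = 1/((-6540 - 5692)*(-5) + 54601) = 1/(-12232*(-5) + 54601) = 1/(61160 + 54601) = 1/115761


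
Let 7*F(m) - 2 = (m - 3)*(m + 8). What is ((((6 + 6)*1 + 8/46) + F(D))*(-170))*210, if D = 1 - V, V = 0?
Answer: -8119200/23 ≈ -3.5301e+5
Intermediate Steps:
D = 1 (D = 1 - 1*0 = 1 + 0 = 1)
F(m) = 2/7 + (-3 + m)*(8 + m)/7 (F(m) = 2/7 + ((m - 3)*(m + 8))/7 = 2/7 + ((-3 + m)*(8 + m))/7 = 2/7 + (-3 + m)*(8 + m)/7)
((((6 + 6)*1 + 8/46) + F(D))*(-170))*210 = ((((6 + 6)*1 + 8/46) + (-22/7 + (1/7)*1**2 + (5/7)*1))*(-170))*210 = (((12*1 + 8*(1/46)) + (-22/7 + (1/7)*1 + 5/7))*(-170))*210 = (((12 + 4/23) + (-22/7 + 1/7 + 5/7))*(-170))*210 = ((280/23 - 16/7)*(-170))*210 = ((1592/161)*(-170))*210 = -270640/161*210 = -8119200/23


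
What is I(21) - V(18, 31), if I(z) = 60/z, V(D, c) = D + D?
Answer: -232/7 ≈ -33.143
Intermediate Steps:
V(D, c) = 2*D
I(21) - V(18, 31) = 60/21 - 2*18 = 60*(1/21) - 1*36 = 20/7 - 36 = -232/7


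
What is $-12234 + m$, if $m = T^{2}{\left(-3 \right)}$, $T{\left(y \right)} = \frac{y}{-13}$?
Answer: $- \frac{2067537}{169} \approx -12234.0$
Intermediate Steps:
$T{\left(y \right)} = - \frac{y}{13}$ ($T{\left(y \right)} = y \left(- \frac{1}{13}\right) = - \frac{y}{13}$)
$m = \frac{9}{169}$ ($m = \left(\left(- \frac{1}{13}\right) \left(-3\right)\right)^{2} = \left(\frac{3}{13}\right)^{2} = \frac{9}{169} \approx 0.053254$)
$-12234 + m = -12234 + \frac{9}{169} = - \frac{2067537}{169}$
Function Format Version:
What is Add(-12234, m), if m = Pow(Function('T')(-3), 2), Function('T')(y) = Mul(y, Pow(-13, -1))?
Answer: Rational(-2067537, 169) ≈ -12234.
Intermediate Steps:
Function('T')(y) = Mul(Rational(-1, 13), y) (Function('T')(y) = Mul(y, Rational(-1, 13)) = Mul(Rational(-1, 13), y))
m = Rational(9, 169) (m = Pow(Mul(Rational(-1, 13), -3), 2) = Pow(Rational(3, 13), 2) = Rational(9, 169) ≈ 0.053254)
Add(-12234, m) = Add(-12234, Rational(9, 169)) = Rational(-2067537, 169)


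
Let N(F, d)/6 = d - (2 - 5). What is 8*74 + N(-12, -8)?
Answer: 562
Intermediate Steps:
N(F, d) = 18 + 6*d (N(F, d) = 6*(d - (2 - 5)) = 6*(d - 1*(-3)) = 6*(d + 3) = 6*(3 + d) = 18 + 6*d)
8*74 + N(-12, -8) = 8*74 + (18 + 6*(-8)) = 592 + (18 - 48) = 592 - 30 = 562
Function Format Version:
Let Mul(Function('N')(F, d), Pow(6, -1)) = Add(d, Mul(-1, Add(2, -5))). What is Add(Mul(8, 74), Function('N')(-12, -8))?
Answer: 562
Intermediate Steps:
Function('N')(F, d) = Add(18, Mul(6, d)) (Function('N')(F, d) = Mul(6, Add(d, Mul(-1, Add(2, -5)))) = Mul(6, Add(d, Mul(-1, -3))) = Mul(6, Add(d, 3)) = Mul(6, Add(3, d)) = Add(18, Mul(6, d)))
Add(Mul(8, 74), Function('N')(-12, -8)) = Add(Mul(8, 74), Add(18, Mul(6, -8))) = Add(592, Add(18, -48)) = Add(592, -30) = 562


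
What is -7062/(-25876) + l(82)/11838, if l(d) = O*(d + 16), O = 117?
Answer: 31691181/25526674 ≈ 1.2415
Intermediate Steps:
l(d) = 1872 + 117*d (l(d) = 117*(d + 16) = 117*(16 + d) = 1872 + 117*d)
-7062/(-25876) + l(82)/11838 = -7062/(-25876) + (1872 + 117*82)/11838 = -7062*(-1/25876) + (1872 + 9594)*(1/11838) = 3531/12938 + 11466*(1/11838) = 3531/12938 + 1911/1973 = 31691181/25526674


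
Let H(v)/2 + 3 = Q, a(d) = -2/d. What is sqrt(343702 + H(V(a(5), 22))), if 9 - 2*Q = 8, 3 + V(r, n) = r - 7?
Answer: sqrt(343697) ≈ 586.26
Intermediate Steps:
V(r, n) = -10 + r (V(r, n) = -3 + (r - 7) = -3 + (-7 + r) = -10 + r)
Q = 1/2 (Q = 9/2 - 1/2*8 = 9/2 - 4 = 1/2 ≈ 0.50000)
H(v) = -5 (H(v) = -6 + 2*(1/2) = -6 + 1 = -5)
sqrt(343702 + H(V(a(5), 22))) = sqrt(343702 - 5) = sqrt(343697)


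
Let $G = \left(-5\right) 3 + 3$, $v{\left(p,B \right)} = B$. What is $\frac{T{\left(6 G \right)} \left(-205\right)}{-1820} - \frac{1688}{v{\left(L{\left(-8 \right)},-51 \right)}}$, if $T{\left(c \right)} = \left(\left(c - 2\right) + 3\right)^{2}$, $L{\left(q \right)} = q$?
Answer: $\frac{11155163}{18564} \approx 600.9$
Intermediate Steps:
$G = -12$ ($G = -15 + 3 = -12$)
$T{\left(c \right)} = \left(1 + c\right)^{2}$ ($T{\left(c \right)} = \left(\left(-2 + c\right) + 3\right)^{2} = \left(1 + c\right)^{2}$)
$\frac{T{\left(6 G \right)} \left(-205\right)}{-1820} - \frac{1688}{v{\left(L{\left(-8 \right)},-51 \right)}} = \frac{\left(1 + 6 \left(-12\right)\right)^{2} \left(-205\right)}{-1820} - \frac{1688}{-51} = \left(1 - 72\right)^{2} \left(-205\right) \left(- \frac{1}{1820}\right) - - \frac{1688}{51} = \left(-71\right)^{2} \left(-205\right) \left(- \frac{1}{1820}\right) + \frac{1688}{51} = 5041 \left(-205\right) \left(- \frac{1}{1820}\right) + \frac{1688}{51} = \left(-1033405\right) \left(- \frac{1}{1820}\right) + \frac{1688}{51} = \frac{206681}{364} + \frac{1688}{51} = \frac{11155163}{18564}$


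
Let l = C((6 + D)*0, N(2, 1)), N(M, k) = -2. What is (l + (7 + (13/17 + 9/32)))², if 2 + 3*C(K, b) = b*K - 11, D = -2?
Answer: 36711481/2663424 ≈ 13.784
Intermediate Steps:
C(K, b) = -13/3 + K*b/3 (C(K, b) = -⅔ + (b*K - 11)/3 = -⅔ + (K*b - 11)/3 = -⅔ + (-11 + K*b)/3 = -⅔ + (-11/3 + K*b/3) = -13/3 + K*b/3)
l = -13/3 (l = -13/3 + (⅓)*((6 - 2)*0)*(-2) = -13/3 + (⅓)*(4*0)*(-2) = -13/3 + (⅓)*0*(-2) = -13/3 + 0 = -13/3 ≈ -4.3333)
(l + (7 + (13/17 + 9/32)))² = (-13/3 + (7 + (13/17 + 9/32)))² = (-13/3 + (7 + 569/544))² = (-13/3 + 4377/544)² = (6059/1632)² = 36711481/2663424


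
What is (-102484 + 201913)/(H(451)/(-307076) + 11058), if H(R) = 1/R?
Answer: 13770049081404/1531436530007 ≈ 8.9916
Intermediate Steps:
(-102484 + 201913)/(H(451)/(-307076) + 11058) = (-102484 + 201913)/(1/(451*(-307076)) + 11058) = 99429/((1/451)*(-1/307076) + 11058) = 99429/(-1/138491276 + 11058) = 99429/(1531436530007/138491276) = 99429*(138491276/1531436530007) = 13770049081404/1531436530007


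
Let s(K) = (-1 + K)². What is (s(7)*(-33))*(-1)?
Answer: 1188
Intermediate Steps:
(s(7)*(-33))*(-1) = ((-1 + 7)²*(-33))*(-1) = (6²*(-33))*(-1) = (36*(-33))*(-1) = -1188*(-1) = 1188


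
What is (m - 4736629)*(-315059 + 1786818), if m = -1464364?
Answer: -9126367256687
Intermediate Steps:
(m - 4736629)*(-315059 + 1786818) = (-1464364 - 4736629)*(-315059 + 1786818) = -6200993*1471759 = -9126367256687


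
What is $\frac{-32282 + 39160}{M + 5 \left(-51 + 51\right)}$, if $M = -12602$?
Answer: $- \frac{3439}{6301} \approx -0.54579$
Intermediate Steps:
$\frac{-32282 + 39160}{M + 5 \left(-51 + 51\right)} = \frac{-32282 + 39160}{-12602 + 5 \left(-51 + 51\right)} = \frac{6878}{-12602 + 5 \cdot 0} = \frac{6878}{-12602 + 0} = \frac{6878}{-12602} = 6878 \left(- \frac{1}{12602}\right) = - \frac{3439}{6301}$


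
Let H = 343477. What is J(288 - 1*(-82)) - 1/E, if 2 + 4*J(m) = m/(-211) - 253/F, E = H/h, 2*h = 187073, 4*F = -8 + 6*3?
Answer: -9606639583/362368235 ≈ -26.511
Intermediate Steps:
F = 5/2 (F = (-8 + 6*3)/4 = (-8 + 18)/4 = (1/4)*10 = 5/2 ≈ 2.5000)
h = 187073/2 (h = (1/2)*187073 = 187073/2 ≈ 93537.)
E = 686954/187073 (E = 343477/(187073/2) = 343477*(2/187073) = 686954/187073 ≈ 3.6721)
J(m) = -129/5 - m/844 (J(m) = -1/2 + (m/(-211) - 253/5/2)/4 = -1/2 + (m*(-1/211) - 253*2/5)/4 = -1/2 + (-m/211 - 506/5)/4 = -1/2 + (-506/5 - m/211)/4 = -1/2 + (-253/10 - m/844) = -129/5 - m/844)
J(288 - 1*(-82)) - 1/E = (-129/5 - (288 - 1*(-82))/844) - 1/686954/187073 = (-129/5 - (288 + 82)/844) - 1*187073/686954 = (-129/5 - 1/844*370) - 187073/686954 = (-129/5 - 185/422) - 187073/686954 = -55363/2110 - 187073/686954 = -9606639583/362368235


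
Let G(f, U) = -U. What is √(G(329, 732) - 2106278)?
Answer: I*√2107010 ≈ 1451.6*I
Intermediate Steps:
√(G(329, 732) - 2106278) = √(-1*732 - 2106278) = √(-732 - 2106278) = √(-2107010) = I*√2107010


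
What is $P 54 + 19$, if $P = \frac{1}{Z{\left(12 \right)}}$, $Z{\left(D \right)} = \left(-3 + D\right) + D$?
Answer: $\frac{151}{7} \approx 21.571$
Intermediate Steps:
$Z{\left(D \right)} = -3 + 2 D$
$P = \frac{1}{21}$ ($P = \frac{1}{-3 + 2 \cdot 12} = \frac{1}{-3 + 24} = \frac{1}{21} \approx 0.047619$)
$P 54 + 19 = \frac{1}{21} \cdot 54 + 19 = \frac{18}{7} + 19 = \frac{151}{7}$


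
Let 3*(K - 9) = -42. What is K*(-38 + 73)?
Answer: -175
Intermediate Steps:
K = -5 (K = 9 + (1/3)*(-42) = 9 - 14 = -5)
K*(-38 + 73) = -5*(-38 + 73) = -5*35 = -175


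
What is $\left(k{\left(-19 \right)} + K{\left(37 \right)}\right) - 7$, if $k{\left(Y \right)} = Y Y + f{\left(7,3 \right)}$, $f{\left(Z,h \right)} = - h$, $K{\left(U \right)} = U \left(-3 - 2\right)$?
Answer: $166$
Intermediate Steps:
$K{\left(U \right)} = - 5 U$ ($K{\left(U \right)} = U \left(-5\right) = - 5 U$)
$k{\left(Y \right)} = -3 + Y^{2}$ ($k{\left(Y \right)} = Y Y - 3 = Y^{2} - 3 = -3 + Y^{2}$)
$\left(k{\left(-19 \right)} + K{\left(37 \right)}\right) - 7 = \left(\left(-3 + \left(-19\right)^{2}\right) - 185\right) - 7 = \left(\left(-3 + 361\right) - 185\right) - 7 = \left(358 - 185\right) - 7 = 173 - 7 = 166$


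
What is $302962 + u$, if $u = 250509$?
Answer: $553471$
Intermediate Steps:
$302962 + u = 302962 + 250509 = 553471$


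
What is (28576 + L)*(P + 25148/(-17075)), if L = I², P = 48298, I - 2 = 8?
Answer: 23648041980552/17075 ≈ 1.3850e+9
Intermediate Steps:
I = 10 (I = 2 + 8 = 10)
L = 100 (L = 10² = 100)
(28576 + L)*(P + 25148/(-17075)) = (28576 + 100)*(48298 + 25148/(-17075)) = 28676*(48298 + 25148*(-1/17075)) = 28676*(48298 - 25148/17075) = 28676*(824663202/17075) = 23648041980552/17075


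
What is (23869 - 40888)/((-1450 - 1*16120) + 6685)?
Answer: 17019/10885 ≈ 1.5635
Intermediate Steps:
(23869 - 40888)/((-1450 - 1*16120) + 6685) = -17019/((-1450 - 16120) + 6685) = -17019/(-17570 + 6685) = -17019/(-10885) = -17019*(-1/10885) = 17019/10885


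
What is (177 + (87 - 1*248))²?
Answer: 256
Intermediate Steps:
(177 + (87 - 1*248))² = (177 + (87 - 248))² = (177 - 161)² = 16² = 256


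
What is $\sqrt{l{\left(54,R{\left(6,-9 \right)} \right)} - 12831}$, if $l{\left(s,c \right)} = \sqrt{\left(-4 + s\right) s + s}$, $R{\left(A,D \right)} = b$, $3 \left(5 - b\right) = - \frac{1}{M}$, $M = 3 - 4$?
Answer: $\sqrt{-12831 + 9 \sqrt{34}} \approx 113.04 i$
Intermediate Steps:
$M = -1$
$b = \frac{14}{3}$ ($b = 5 - \frac{\left(-1\right) \frac{1}{-1}}{3} = 5 - \frac{\left(-1\right) \left(-1\right)}{3} = 5 - \frac{1}{3} = \frac{14}{3} \approx 4.6667$)
$R{\left(A,D \right)} = \frac{14}{3}$
$l{\left(s,c \right)} = \sqrt{s + s \left(-4 + s\right)}$ ($l{\left(s,c \right)} = \sqrt{s \left(-4 + s\right) + s} = \sqrt{s + s \left(-4 + s\right)}$)
$\sqrt{l{\left(54,R{\left(6,-9 \right)} \right)} - 12831} = \sqrt{\sqrt{54 \left(-3 + 54\right)} - 12831} = \sqrt{\sqrt{54 \cdot 51} - 12831} = \sqrt{\sqrt{2754} - 12831} = \sqrt{9 \sqrt{34} - 12831} = \sqrt{-12831 + 9 \sqrt{34}}$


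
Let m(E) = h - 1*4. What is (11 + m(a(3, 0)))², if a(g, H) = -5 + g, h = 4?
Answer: 121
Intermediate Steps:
m(E) = 0 (m(E) = 4 - 1*4 = 4 - 4 = 0)
(11 + m(a(3, 0)))² = (11 + 0)² = 11² = 121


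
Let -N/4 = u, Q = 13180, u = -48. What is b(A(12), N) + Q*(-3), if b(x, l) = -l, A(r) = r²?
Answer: -39732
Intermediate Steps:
N = 192 (N = -4*(-48) = 192)
b(A(12), N) + Q*(-3) = -1*192 + 13180*(-3) = -192 - 39540 = -39732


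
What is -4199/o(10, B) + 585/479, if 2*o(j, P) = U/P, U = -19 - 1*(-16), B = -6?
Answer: -8044699/479 ≈ -16795.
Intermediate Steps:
U = -3 (U = -19 + 16 = -3)
o(j, P) = -3/(2*P) (o(j, P) = (-3/P)/2 = -3/(2*P))
-4199/o(10, B) + 585/479 = -4199/((-3/2/(-6))) + 585/479 = -4199/((-3/2*(-⅙))) + 585*(1/479) = -4199/¼ + 585/479 = -4199*4 + 585/479 = -16796 + 585/479 = -8044699/479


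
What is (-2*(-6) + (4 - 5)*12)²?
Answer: 0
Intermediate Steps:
(-2*(-6) + (4 - 5)*12)² = (12 - 1*12)² = (12 - 12)² = 0² = 0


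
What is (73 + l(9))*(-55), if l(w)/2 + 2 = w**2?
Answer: -12705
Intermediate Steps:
l(w) = -4 + 2*w**2
(73 + l(9))*(-55) = (73 + (-4 + 2*9**2))*(-55) = (73 + (-4 + 2*81))*(-55) = (73 + (-4 + 162))*(-55) = (73 + 158)*(-55) = 231*(-55) = -12705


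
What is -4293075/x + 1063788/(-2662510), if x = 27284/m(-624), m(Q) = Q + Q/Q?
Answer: 3560541107138979/36321961420 ≈ 98027.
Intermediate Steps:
m(Q) = 1 + Q (m(Q) = Q + 1 = 1 + Q)
x = -27284/623 (x = 27284/(1 - 624) = 27284/(-623) = 27284*(-1/623) = -27284/623 ≈ -43.795)
-4293075/x + 1063788/(-2662510) = -4293075/(-27284/623) + 1063788/(-2662510) = -4293075*(-623/27284) + 1063788*(-1/2662510) = 2674585725/27284 - 531894/1331255 = 3560541107138979/36321961420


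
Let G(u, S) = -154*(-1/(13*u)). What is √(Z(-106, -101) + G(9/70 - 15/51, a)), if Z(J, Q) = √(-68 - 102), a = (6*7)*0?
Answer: √(-469328860 + 6558721*I*√170)/2561 ≈ 0.76751 + 8.4939*I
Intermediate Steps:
a = 0 (a = 42*0 = 0)
G(u, S) = 154/(13*u) (G(u, S) = -(-154)/(13*u) = 154/(13*u))
Z(J, Q) = I*√170 (Z(J, Q) = √(-170) = I*√170)
√(Z(-106, -101) + G(9/70 - 15/51, a)) = √(I*√170 + 154/(13*(9/70 - 15/51))) = √(I*√170 + 154/(13*(9*(1/70) - 15*1/51))) = √(I*√170 + 154/(13*(9/70 - 5/17))) = √(I*√170 + 154/(13*(-197/1190))) = √(I*√170 + (154/13)*(-1190/197)) = √(I*√170 - 183260/2561) = √(-183260/2561 + I*√170)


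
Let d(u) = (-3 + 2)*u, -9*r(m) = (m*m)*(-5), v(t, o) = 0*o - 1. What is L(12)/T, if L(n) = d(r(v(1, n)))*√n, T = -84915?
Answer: 2*√3/152847 ≈ 2.2664e-5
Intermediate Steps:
v(t, o) = -1 (v(t, o) = 0 - 1 = -1)
r(m) = 5*m²/9 (r(m) = -m*m*(-5)/9 = -m²*(-5)/9 = -(-5)*m²/9 = 5*m²/9)
d(u) = -u
L(n) = -5*√n/9 (L(n) = (-5*(-1)²/9)*√n = (-5/9)*√n = (-1*5/9)*√n = -5*√n/9)
L(12)/T = -10*√3/9/(-84915) = -10*√3/9*(-1/84915) = 2*√3/152847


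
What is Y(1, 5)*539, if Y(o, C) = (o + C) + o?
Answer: 3773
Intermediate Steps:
Y(o, C) = C + 2*o (Y(o, C) = (C + o) + o = C + 2*o)
Y(1, 5)*539 = (5 + 2*1)*539 = (5 + 2)*539 = 7*539 = 3773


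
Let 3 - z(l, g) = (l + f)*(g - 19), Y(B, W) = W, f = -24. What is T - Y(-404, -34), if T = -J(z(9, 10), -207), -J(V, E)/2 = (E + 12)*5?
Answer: -1916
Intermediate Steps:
z(l, g) = 3 - (-24 + l)*(-19 + g) (z(l, g) = 3 - (l - 24)*(g - 19) = 3 - (-24 + l)*(-19 + g))
J(V, E) = -120 - 10*E (J(V, E) = -2*(E + 12)*5 = -2*(12 + E)*5 = -2*(60 + 5*E) = -120 - 10*E)
T = -1950 (T = -(-120 - 10*(-207)) = -(-120 + 2070) = -1*1950 = -1950)
T - Y(-404, -34) = -1950 - 1*(-34) = -1950 + 34 = -1916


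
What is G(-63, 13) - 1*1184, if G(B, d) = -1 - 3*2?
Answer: -1191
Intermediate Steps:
G(B, d) = -7 (G(B, d) = -1 - 6 = -7)
G(-63, 13) - 1*1184 = -7 - 1*1184 = -7 - 1184 = -1191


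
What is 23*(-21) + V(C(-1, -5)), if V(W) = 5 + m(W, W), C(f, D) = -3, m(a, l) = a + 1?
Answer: -480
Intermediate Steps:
m(a, l) = 1 + a
V(W) = 6 + W (V(W) = 5 + (1 + W) = 6 + W)
23*(-21) + V(C(-1, -5)) = 23*(-21) + (6 - 3) = -483 + 3 = -480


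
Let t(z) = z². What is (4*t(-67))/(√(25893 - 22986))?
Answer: 17956*√323/969 ≈ 333.03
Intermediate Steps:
(4*t(-67))/(√(25893 - 22986)) = (4*(-67)²)/(√(25893 - 22986)) = (4*4489)/(√2907) = 17956/((3*√323)) = 17956*(√323/969) = 17956*√323/969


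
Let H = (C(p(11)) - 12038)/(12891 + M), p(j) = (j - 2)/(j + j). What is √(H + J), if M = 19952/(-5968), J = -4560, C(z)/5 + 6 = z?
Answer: I*√65065218215723099/3777004 ≈ 67.535*I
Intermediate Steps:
p(j) = (-2 + j)/(2*j) (p(j) = (-2 + j)/((2*j)) = (-2 + j)*(1/(2*j)) = (-2 + j)/(2*j))
C(z) = -30 + 5*z
M = -1247/373 (M = 19952*(-1/5968) = -1247/373 ≈ -3.3432)
H = -99013223/105756112 (H = ((-30 + 5*((½)*(-2 + 11)/11)) - 12038)/(12891 - 1247/373) = ((-30 + 5*((½)*(1/11)*9)) - 12038)/(4807096/373) = ((-30 + 5*(9/22)) - 12038)*(373/4807096) = ((-30 + 45/22) - 12038)*(373/4807096) = (-615/22 - 12038)*(373/4807096) = -265451/22*373/4807096 = -99013223/105756112 ≈ -0.93624)
√(H + J) = √(-99013223/105756112 - 4560) = √(-482346883943/105756112) = I*√65065218215723099/3777004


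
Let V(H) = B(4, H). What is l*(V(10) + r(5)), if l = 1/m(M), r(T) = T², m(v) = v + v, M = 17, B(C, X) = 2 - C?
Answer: 23/34 ≈ 0.67647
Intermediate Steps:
V(H) = -2 (V(H) = 2 - 1*4 = 2 - 4 = -2)
m(v) = 2*v
l = 1/34 (l = 1/(2*17) = 1/34 ≈ 0.029412)
l*(V(10) + r(5)) = (-2 + 5²)/34 = (-2 + 25)/34 = (1/34)*23 = 23/34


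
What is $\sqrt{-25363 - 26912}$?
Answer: $5 i \sqrt{2091} \approx 228.64 i$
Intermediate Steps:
$\sqrt{-25363 - 26912} = \sqrt{-52275} = 5 i \sqrt{2091}$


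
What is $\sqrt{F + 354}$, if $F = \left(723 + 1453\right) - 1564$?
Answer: $\sqrt{966} \approx 31.081$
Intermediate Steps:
$F = 612$ ($F = 2176 - 1564 = 612$)
$\sqrt{F + 354} = \sqrt{612 + 354} = \sqrt{966}$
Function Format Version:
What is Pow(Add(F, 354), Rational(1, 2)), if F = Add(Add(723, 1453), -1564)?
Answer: Pow(966, Rational(1, 2)) ≈ 31.081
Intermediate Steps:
F = 612 (F = Add(2176, -1564) = 612)
Pow(Add(F, 354), Rational(1, 2)) = Pow(Add(612, 354), Rational(1, 2)) = Pow(966, Rational(1, 2))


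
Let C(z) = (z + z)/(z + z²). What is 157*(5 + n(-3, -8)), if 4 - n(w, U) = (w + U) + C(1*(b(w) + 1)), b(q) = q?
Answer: 3454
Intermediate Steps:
C(z) = 2*z/(z + z²) (C(z) = (2*z)/(z + z²) = 2*z/(z + z²))
n(w, U) = 4 - U - w - 2/(2 + w) (n(w, U) = 4 - ((w + U) + 2/(1 + 1*(w + 1))) = 4 - ((U + w) + 2/(1 + 1*(1 + w))) = 4 - ((U + w) + 2/(1 + (1 + w))) = 4 - ((U + w) + 2/(2 + w)) = 4 - (U + w + 2/(2 + w)) = 4 + (-U - w - 2/(2 + w)) = 4 - U - w - 2/(2 + w))
157*(5 + n(-3, -8)) = 157*(5 + (-2 + (2 - 3)*(4 - 1*(-8) - 1*(-3)))/(2 - 3)) = 157*(5 + (-2 - (4 + 8 + 3))/(-1)) = 157*(5 - (-2 - 1*15)) = 157*(5 - (-2 - 15)) = 157*(5 - 1*(-17)) = 157*(5 + 17) = 157*22 = 3454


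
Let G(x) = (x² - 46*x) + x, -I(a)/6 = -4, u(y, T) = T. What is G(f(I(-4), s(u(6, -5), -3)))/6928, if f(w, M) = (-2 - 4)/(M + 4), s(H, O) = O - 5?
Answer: -261/27712 ≈ -0.0094183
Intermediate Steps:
s(H, O) = -5 + O
I(a) = 24 (I(a) = -6*(-4) = 24)
f(w, M) = -6/(4 + M)
G(x) = x² - 45*x
G(f(I(-4), s(u(6, -5), -3)))/6928 = ((-6/(4 + (-5 - 3)))*(-45 - 6/(4 + (-5 - 3))))/6928 = ((-6/(4 - 8))*(-45 - 6/(4 - 8)))*(1/6928) = ((-6/(-4))*(-45 - 6/(-4)))*(1/6928) = ((-6*(-¼))*(-45 - 6*(-¼)))*(1/6928) = (3*(-45 + 3/2)/2)*(1/6928) = ((3/2)*(-87/2))*(1/6928) = -261/4*1/6928 = -261/27712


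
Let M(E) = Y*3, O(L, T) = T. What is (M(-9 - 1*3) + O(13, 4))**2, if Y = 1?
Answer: 49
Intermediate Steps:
M(E) = 3 (M(E) = 1*3 = 3)
(M(-9 - 1*3) + O(13, 4))**2 = (3 + 4)**2 = 7**2 = 49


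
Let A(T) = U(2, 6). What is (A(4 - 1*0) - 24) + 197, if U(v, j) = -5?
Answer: 168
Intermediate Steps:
A(T) = -5
(A(4 - 1*0) - 24) + 197 = (-5 - 24) + 197 = -29 + 197 = 168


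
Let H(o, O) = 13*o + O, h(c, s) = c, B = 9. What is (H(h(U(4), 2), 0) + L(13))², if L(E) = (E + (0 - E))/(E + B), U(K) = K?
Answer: 2704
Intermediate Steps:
H(o, O) = O + 13*o
L(E) = 0 (L(E) = (E + (0 - E))/(E + 9) = (E - E)/(9 + E) = 0/(9 + E) = 0)
(H(h(U(4), 2), 0) + L(13))² = ((0 + 13*4) + 0)² = ((0 + 52) + 0)² = (52 + 0)² = 52² = 2704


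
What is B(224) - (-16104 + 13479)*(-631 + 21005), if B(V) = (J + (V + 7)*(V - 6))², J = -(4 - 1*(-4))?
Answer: 2588604250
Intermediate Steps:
J = -8 (J = -(4 + 4) = -1*8 = -8)
B(V) = (-8 + (-6 + V)*(7 + V))² (B(V) = (-8 + (V + 7)*(V - 6))² = (-8 + (7 + V)*(-6 + V))² = (-8 + (-6 + V)*(7 + V))²)
B(224) - (-16104 + 13479)*(-631 + 21005) = (-50 + 224 + 224²)² - (-16104 + 13479)*(-631 + 21005) = (-50 + 224 + 50176)² - (-2625)*20374 = 50350² - 1*(-53481750) = 2535122500 + 53481750 = 2588604250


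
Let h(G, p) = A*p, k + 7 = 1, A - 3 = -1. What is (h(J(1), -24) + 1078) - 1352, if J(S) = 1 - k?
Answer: -322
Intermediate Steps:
A = 2 (A = 3 - 1 = 2)
k = -6 (k = -7 + 1 = -6)
J(S) = 7 (J(S) = 1 - 1*(-6) = 1 + 6 = 7)
h(G, p) = 2*p
(h(J(1), -24) + 1078) - 1352 = (2*(-24) + 1078) - 1352 = (-48 + 1078) - 1352 = 1030 - 1352 = -322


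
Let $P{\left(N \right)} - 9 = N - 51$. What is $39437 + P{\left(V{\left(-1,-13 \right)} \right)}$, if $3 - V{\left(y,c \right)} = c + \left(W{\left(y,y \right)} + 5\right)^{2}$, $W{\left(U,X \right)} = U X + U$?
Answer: $39386$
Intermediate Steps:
$W{\left(U,X \right)} = U + U X$
$V{\left(y,c \right)} = 3 - c - \left(5 + y \left(1 + y\right)\right)^{2}$ ($V{\left(y,c \right)} = 3 - \left(c + \left(y \left(1 + y\right) + 5\right)^{2}\right) = 3 - \left(c + \left(5 + y \left(1 + y\right)\right)^{2}\right) = 3 - c - \left(5 + y \left(1 + y\right)\right)^{2}$)
$P{\left(N \right)} = -42 + N$ ($P{\left(N \right)} = 9 + \left(N - 51\right) = 9 + \left(-51 + N\right) = -42 + N$)
$39437 + P{\left(V{\left(-1,-13 \right)} \right)} = 39437 - \left(26 + \left(5 - \left(1 - 1\right)\right)^{2}\right) = 39437 - \left(26 + \left(5 - 0\right)^{2}\right) = 39437 - \left(26 + \left(5 + 0\right)^{2}\right) = 39437 + \left(-42 + \left(3 + 13 - 5^{2}\right)\right) = 39437 + \left(-42 + \left(3 + 13 - 25\right)\right) = 39437 - 51 = 39386$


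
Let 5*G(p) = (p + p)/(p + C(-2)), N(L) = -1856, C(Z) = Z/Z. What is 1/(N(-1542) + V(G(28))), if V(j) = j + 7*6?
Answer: -145/262974 ≈ -0.00055138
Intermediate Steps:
C(Z) = 1
G(p) = 2*p/(5*(1 + p)) (G(p) = ((p + p)/(p + 1))/5 = ((2*p)/(1 + p))/5 = (2*p/(1 + p))/5 = 2*p/(5*(1 + p)))
V(j) = 42 + j (V(j) = j + 42 = 42 + j)
1/(N(-1542) + V(G(28))) = 1/(-1856 + (42 + (⅖)*28/(1 + 28))) = 1/(-1856 + (42 + (⅖)*28/29)) = 1/(-1856 + (42 + (⅖)*28*(1/29))) = 1/(-1856 + (42 + 56/145)) = 1/(-1856 + 6146/145) = 1/(-262974/145) = -145/262974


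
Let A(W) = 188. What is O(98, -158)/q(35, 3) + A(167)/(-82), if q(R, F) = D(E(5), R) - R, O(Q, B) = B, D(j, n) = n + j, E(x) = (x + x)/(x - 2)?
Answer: -10187/205 ≈ -49.693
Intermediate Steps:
E(x) = 2*x/(-2 + x) (E(x) = (2*x)/(-2 + x) = 2*x/(-2 + x))
D(j, n) = j + n
q(R, F) = 10/3 (q(R, F) = (2*5/(-2 + 5) + R) - R = (2*5/3 + R) - R = (2*5*(⅓) + R) - R = (10/3 + R) - R = 10/3)
O(98, -158)/q(35, 3) + A(167)/(-82) = -158/10/3 + 188/(-82) = -158*3/10 + 188*(-1/82) = -237/5 - 94/41 = -10187/205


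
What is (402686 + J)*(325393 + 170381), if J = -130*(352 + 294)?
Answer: 158006148444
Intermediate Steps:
J = -83980 (J = -130*646 = -83980)
(402686 + J)*(325393 + 170381) = (402686 - 83980)*(325393 + 170381) = 318706*495774 = 158006148444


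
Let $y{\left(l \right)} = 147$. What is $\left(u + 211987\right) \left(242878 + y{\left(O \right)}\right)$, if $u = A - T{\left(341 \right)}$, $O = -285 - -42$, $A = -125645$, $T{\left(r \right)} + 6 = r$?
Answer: $20901851175$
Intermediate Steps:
$T{\left(r \right)} = -6 + r$
$O = -243$ ($O = -285 + 42 = -243$)
$u = -125980$ ($u = -125645 - \left(-6 + 341\right) = -125645 - 335 = -125980$)
$\left(u + 211987\right) \left(242878 + y{\left(O \right)}\right) = \left(-125980 + 211987\right) \left(242878 + 147\right) = 86007 \cdot 243025 = 20901851175$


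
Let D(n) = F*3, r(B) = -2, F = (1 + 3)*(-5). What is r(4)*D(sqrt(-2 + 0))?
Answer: 120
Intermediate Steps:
F = -20 (F = 4*(-5) = -20)
D(n) = -60 (D(n) = -20*3 = -60)
r(4)*D(sqrt(-2 + 0)) = -2*(-60) = 120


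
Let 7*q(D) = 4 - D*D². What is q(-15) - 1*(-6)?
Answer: 3421/7 ≈ 488.71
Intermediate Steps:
q(D) = 4/7 - D³/7 (q(D) = (4 - D*D²)/7 = (4 - D³)/7 = 4/7 - D³/7)
q(-15) - 1*(-6) = (4/7 - ⅐*(-15)³) - 1*(-6) = (4/7 - ⅐*(-3375)) + 6 = (4/7 + 3375/7) + 6 = 3379/7 + 6 = 3421/7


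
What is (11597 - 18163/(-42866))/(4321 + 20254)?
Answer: 99427033/210686390 ≈ 0.47192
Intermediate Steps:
(11597 - 18163/(-42866))/(4321 + 20254) = (11597 - 18163*(-1/42866))/24575 = (11597 + 18163/42866)*(1/24575) = (497135165/42866)*(1/24575) = 99427033/210686390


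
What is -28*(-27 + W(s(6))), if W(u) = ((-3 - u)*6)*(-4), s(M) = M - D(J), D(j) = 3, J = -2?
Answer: -3276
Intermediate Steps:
s(M) = -3 + M (s(M) = M - 1*3 = M - 3 = -3 + M)
W(u) = 72 + 24*u (W(u) = (-18 - 6*u)*(-4) = 72 + 24*u)
-28*(-27 + W(s(6))) = -28*(-27 + (72 + 24*(-3 + 6))) = -28*(-27 + (72 + 24*3)) = -28*(-27 + (72 + 72)) = -28*(-27 + 144) = -28*117 = -3276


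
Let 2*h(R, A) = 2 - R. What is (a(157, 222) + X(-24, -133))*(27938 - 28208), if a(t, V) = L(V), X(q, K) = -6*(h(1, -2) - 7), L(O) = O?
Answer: -70470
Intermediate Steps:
h(R, A) = 1 - R/2 (h(R, A) = (2 - R)/2 = 1 - R/2)
X(q, K) = 39 (X(q, K) = -6*((1 - ½*1) - 7) = -6*((1 - ½) - 7) = -6*(½ - 7) = -6*(-13/2) = 39)
a(t, V) = V
(a(157, 222) + X(-24, -133))*(27938 - 28208) = (222 + 39)*(27938 - 28208) = 261*(-270) = -70470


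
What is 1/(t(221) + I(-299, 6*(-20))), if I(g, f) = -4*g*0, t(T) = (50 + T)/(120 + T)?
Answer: 341/271 ≈ 1.2583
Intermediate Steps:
t(T) = (50 + T)/(120 + T)
I(g, f) = 0
1/(t(221) + I(-299, 6*(-20))) = 1/((50 + 221)/(120 + 221) + 0) = 1/(271/341 + 0) = 1/(271/341) = 341/271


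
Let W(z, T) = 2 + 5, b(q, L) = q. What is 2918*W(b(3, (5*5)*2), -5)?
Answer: 20426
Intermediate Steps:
W(z, T) = 7
2918*W(b(3, (5*5)*2), -5) = 2918*7 = 20426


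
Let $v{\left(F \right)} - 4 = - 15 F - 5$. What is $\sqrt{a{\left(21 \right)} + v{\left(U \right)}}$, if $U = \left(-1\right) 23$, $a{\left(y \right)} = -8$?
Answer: $4 \sqrt{21} \approx 18.33$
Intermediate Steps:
$U = -23$
$v{\left(F \right)} = -1 - 15 F$ ($v{\left(F \right)} = 4 - \left(5 + 15 F\right) = -1 - 15 F$)
$\sqrt{a{\left(21 \right)} + v{\left(U \right)}} = \sqrt{-8 - -344} = \sqrt{-8 + \left(-1 + 345\right)} = \sqrt{-8 + 344} = \sqrt{336} = 4 \sqrt{21}$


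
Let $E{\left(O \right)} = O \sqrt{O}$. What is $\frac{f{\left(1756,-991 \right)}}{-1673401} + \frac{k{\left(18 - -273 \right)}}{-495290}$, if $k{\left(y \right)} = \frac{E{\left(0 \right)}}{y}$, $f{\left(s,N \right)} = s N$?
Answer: $\frac{1740196}{1673401} \approx 1.0399$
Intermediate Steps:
$f{\left(s,N \right)} = N s$
$E{\left(O \right)} = O^{\frac{3}{2}}$
$k{\left(y \right)} = 0$ ($k{\left(y \right)} = \frac{0^{\frac{3}{2}}}{y} = \frac{0}{y} = 0$)
$\frac{f{\left(1756,-991 \right)}}{-1673401} + \frac{k{\left(18 - -273 \right)}}{-495290} = \frac{\left(-991\right) 1756}{-1673401} + \frac{0}{-495290} = \left(-1740196\right) \left(- \frac{1}{1673401}\right) + 0 \left(- \frac{1}{495290}\right) = \frac{1740196}{1673401} + 0 = \frac{1740196}{1673401}$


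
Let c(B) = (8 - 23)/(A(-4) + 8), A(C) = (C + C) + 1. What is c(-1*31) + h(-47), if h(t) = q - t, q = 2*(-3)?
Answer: 26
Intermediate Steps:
A(C) = 1 + 2*C (A(C) = 2*C + 1 = 1 + 2*C)
q = -6
c(B) = -15 (c(B) = (8 - 23)/((1 + 2*(-4)) + 8) = -15/((1 - 8) + 8) = -15/(-7 + 8) = -15/1 = -15*1 = -15)
h(t) = -6 - t
c(-1*31) + h(-47) = -15 + (-6 - 1*(-47)) = -15 + (-6 + 47) = -15 + 41 = 26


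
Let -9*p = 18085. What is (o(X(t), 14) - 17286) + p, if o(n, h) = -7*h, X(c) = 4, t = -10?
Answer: -174541/9 ≈ -19393.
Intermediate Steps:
p = -18085/9 (p = -⅑*18085 = -18085/9 ≈ -2009.4)
(o(X(t), 14) - 17286) + p = (-7*14 - 17286) - 18085/9 = (-98 - 17286) - 18085/9 = -17384 - 18085/9 = -174541/9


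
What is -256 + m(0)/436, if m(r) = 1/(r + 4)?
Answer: -446463/1744 ≈ -256.00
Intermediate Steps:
m(r) = 1/(4 + r)
-256 + m(0)/436 = -256 + 1/((4 + 0)*436) = -256 + (1/436)/4 = -256 + (¼)*(1/436) = -256 + 1/1744 = -446463/1744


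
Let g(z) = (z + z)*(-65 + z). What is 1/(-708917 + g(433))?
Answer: -1/390229 ≈ -2.5626e-6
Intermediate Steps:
g(z) = 2*z*(-65 + z) (g(z) = (2*z)*(-65 + z) = 2*z*(-65 + z))
1/(-708917 + g(433)) = 1/(-708917 + 2*433*(-65 + 433)) = 1/(-708917 + 2*433*368) = 1/(-708917 + 318688) = 1/(-390229) = -1/390229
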